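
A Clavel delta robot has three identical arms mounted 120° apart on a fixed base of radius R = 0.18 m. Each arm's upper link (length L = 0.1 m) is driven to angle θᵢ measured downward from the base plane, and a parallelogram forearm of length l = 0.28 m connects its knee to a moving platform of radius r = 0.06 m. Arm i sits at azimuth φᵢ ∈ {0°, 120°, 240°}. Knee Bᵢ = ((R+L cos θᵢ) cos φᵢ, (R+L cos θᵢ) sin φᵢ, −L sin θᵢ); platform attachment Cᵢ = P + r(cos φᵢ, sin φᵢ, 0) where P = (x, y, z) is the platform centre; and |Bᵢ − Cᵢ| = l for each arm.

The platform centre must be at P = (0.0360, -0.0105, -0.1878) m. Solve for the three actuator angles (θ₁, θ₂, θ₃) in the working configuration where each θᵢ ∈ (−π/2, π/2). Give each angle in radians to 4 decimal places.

θ₁ = -0.2623, θ₂ = 0.4356, θ₃ = 0.2617

arm 1 (φ=0.0°): x'=0.0360, y'=-0.0105
  A cos θ + B sin θ = C:  0.0840·cos θ + -0.1878·sin θ = 0.1298
  γ=atan2(-0.1878,0.0840)=-1.1502;  ψ=arccos(0.6310)=0.8879;  θ1=γ+ψ≈-0.2623
arm 2 (φ=120.0°): x'=-0.0271, y'=-0.0259
  e−x'=0.1471;  (l²−L²−(e−x')²−y'²−z²)/2L = 0.0541
  θ2 = atan2(B,A) + arccos(C/0.2385) = 0.4356
φ3=240.0° → target in arm frame (-0.0089, 0.0364)
  A=0.1289, B=-0.1878, C=(l²−L²−A²−y'²−z²)/(2L)=0.0759
  θ3 = atan2(B,A) + arccos(C/0.2278) = 0.2617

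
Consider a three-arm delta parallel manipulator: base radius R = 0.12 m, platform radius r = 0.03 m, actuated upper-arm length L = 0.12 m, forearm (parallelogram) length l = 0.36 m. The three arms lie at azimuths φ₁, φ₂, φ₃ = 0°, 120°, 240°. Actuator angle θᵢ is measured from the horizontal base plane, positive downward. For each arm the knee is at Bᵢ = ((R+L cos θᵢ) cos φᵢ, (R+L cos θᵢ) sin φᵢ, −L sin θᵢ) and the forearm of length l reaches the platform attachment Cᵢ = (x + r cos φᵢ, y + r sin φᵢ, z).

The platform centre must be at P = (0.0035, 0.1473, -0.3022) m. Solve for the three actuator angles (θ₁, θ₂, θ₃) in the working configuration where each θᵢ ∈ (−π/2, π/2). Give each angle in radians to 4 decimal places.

θ₁ = 0.3492, θ₂ = -0.3488, θ₃ = 0.9598

φ1=0.0° → target in arm frame (0.0035, 0.1473)
  A cos θ + B sin θ = C:  0.0865·cos θ + -0.3022·sin θ = -0.0221
  √(A²+B²)=0.3143;  θ1 = -1.2920+1.6412 ≈ 0.3492
arm 2 (φ=120.0°): x'=0.1258, y'=-0.0767
  A cos θ + B sin θ = C:  -0.0358·cos θ + -0.3022·sin θ = 0.0696
  θ2 = atan2(B,A) + arccos(C/0.3043) = -0.3488
arm 3 (φ=240.0°): x'=-0.1293, y'=-0.0706
  A=0.2193, B=-0.3022, C=(l²−L²−A²−y'²−z²)/(2L)=-0.1217
  γ=atan2(-0.3022,0.2193)=-0.9430;  ψ=arccos(-0.3260)=1.9028;  θ3=γ+ψ≈0.9598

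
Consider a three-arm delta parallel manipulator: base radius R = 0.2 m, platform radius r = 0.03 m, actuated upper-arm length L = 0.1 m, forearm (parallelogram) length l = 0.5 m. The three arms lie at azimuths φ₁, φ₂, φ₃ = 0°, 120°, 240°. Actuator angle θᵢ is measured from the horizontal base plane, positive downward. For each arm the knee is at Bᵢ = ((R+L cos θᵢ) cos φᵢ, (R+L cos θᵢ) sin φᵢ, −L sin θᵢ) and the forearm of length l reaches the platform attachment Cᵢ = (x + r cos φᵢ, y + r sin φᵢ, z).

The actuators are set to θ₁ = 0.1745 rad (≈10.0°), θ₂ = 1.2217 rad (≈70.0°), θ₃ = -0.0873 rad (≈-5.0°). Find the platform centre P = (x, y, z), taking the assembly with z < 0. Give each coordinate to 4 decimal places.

(0.0534, -0.1429, -0.4455)

φ1=0.0°: virtual centre (0.2685, 0.0000, -0.0174), radius l
arm 2 at φ=120.0°: ρ2 = 0.2042;  O2 = (-0.1021, 0.1768, -0.0940)
φ3=240.0°: virtual centre (-0.1348, -0.2335, 0.0087), radius l
eliminate P² terms by subtracting sphere 1 from 2 and 3
plane₁₂: -0.7412x+0.3537y+-0.1532z = -0.0219
det = 0.6314;  x = 0.0159+-0.0841z,  y = -0.0284+0.2569z
into |P−O₁|² = l²: 1.0731z² + 0.0626z + -0.1851 = 0;  Δ = 0.7985;  z = -0.4455 or 0.3872 → z<0 root = -0.4455
x = 0.0534, y = -0.1429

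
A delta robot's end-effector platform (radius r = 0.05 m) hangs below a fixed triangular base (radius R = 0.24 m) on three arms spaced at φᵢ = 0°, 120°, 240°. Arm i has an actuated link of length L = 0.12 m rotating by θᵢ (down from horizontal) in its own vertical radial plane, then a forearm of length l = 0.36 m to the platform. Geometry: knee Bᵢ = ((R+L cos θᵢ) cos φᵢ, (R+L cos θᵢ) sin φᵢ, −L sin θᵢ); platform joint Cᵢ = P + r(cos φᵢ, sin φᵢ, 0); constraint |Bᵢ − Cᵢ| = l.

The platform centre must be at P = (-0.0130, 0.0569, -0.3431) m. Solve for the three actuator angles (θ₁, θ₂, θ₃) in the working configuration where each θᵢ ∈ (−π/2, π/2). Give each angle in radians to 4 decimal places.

rotate P by −φ1: (-0.0130, 0.0569, -0.3431)
  e−x'=0.2030;  (l²−L²−(e−x')²−y'²−z²)/2L = -0.1957
  θ1 = atan2(B,A) + arccos(C/0.3987) = 1.0473
φ2=120.0° → target in arm frame (0.0558, -0.0172)
  e−x'=0.1342;  (l²−L²−(e−x')²−y'²−z²)/2L = -0.0868
  γ=atan2(-0.3431,0.1342)=-1.1979;  ψ=arccos(-0.2356)=1.8086;  θ2=γ+ψ≈0.6107
rotate P by −φ3: (-0.0428, -0.0397, -0.3431)
  A=0.2328, B=-0.3431, C=(l²−L²−A²−y'²−z²)/(2L)=-0.2428
  θ3 = atan2(B,A) + arccos(C/0.4146) = 1.2218

θ₁ = 1.0473, θ₂ = 0.6107, θ₃ = 1.2218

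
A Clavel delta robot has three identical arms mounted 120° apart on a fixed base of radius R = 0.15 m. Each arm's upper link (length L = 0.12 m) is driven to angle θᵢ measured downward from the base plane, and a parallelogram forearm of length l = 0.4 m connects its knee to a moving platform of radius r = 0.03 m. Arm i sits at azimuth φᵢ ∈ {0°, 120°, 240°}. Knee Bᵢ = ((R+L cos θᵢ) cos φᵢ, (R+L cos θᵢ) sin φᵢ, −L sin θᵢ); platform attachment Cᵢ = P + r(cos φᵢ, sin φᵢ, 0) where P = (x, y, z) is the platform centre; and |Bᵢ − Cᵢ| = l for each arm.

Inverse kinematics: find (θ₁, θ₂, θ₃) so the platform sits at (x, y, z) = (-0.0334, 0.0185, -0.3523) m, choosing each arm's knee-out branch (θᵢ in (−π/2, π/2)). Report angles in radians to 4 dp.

arm 1 (φ=0.0°): x'=-0.0334, y'=0.0185
  e−x'=0.1534;  (l²−L²−(e−x')²−y'²−z²)/2L = -0.0100
  γ=atan2(-0.3523,0.1534)=-1.1601;  ψ=arccos(-0.0259)=1.5967;  θ1=γ+ψ≈0.4366
rotate P by −φ2: (0.0327, 0.0197, -0.3523)
  e−x'=0.0873;  (l²−L²−(e−x')²−y'²−z²)/2L = 0.0562
  √(A²+B²)=0.3630;  θ2 = -1.3279+1.4154 ≈ 0.0875
φ3=240.0° → target in arm frame (0.0007, -0.0382)
  A cos θ + B sin θ = C:  0.1193·cos θ + -0.3523·sin θ = 0.0241
  γ=atan2(-0.3523,0.1193)=-1.2442;  ψ=arccos(0.0649)=1.5059;  θ3=γ+ψ≈0.2617

θ₁ = 0.4366, θ₂ = 0.0875, θ₃ = 0.2617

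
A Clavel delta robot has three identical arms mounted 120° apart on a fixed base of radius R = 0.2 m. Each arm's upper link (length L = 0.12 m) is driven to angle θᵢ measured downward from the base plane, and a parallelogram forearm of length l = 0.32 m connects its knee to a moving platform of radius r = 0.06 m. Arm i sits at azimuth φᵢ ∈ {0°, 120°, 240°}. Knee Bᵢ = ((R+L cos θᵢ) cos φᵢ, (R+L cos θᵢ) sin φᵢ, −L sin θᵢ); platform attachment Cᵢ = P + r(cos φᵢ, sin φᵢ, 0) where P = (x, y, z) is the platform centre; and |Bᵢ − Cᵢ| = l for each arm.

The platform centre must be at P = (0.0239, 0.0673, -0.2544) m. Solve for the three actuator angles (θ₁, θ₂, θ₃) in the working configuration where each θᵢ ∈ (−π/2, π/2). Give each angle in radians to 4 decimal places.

θ₁ = 0.3495, θ₂ = 0.1743, θ₃ = 0.9601

rotate P by −φ1: (0.0239, 0.0673, -0.2544)
  e−x'=0.1161;  (l²−L²−(e−x')²−y'²−z²)/2L = 0.0220
  γ=atan2(-0.2544,0.1161)=-1.1427;  ψ=arccos(0.0786)=1.4922;  θ1=γ+ψ≈0.3495
rotate P by −φ2: (0.0463, -0.0543, -0.2544)
  e−x'=0.0937;  (l²−L²−(e−x')²−y'²−z²)/2L = 0.0481
  θ2 = atan2(B,A) + arccos(C/0.2711) = 0.1743
φ3=240.0° → target in arm frame (-0.0702, -0.0130)
  e−x'=0.2102;  (l²−L²−(e−x')²−y'²−z²)/2L = -0.0879
  θ3 = atan2(B,A) + arccos(C/0.3300) = 0.9601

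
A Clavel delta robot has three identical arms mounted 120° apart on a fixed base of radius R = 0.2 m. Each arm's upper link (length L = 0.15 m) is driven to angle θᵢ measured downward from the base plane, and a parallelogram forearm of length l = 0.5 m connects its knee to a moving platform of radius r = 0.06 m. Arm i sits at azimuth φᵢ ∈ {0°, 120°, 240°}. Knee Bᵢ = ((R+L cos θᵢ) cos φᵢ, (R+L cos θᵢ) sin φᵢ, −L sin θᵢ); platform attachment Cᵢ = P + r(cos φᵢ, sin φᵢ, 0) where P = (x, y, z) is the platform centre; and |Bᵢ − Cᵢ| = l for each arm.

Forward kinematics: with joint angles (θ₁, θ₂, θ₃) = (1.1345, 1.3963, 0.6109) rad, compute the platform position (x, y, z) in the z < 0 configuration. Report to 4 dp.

(-0.0224, -0.1272, -0.5636)

S1 = (0.2034·cos0.0°, 0.2034·sin0.0°, -0.1359) = (0.2034, 0.0000, -0.1359)
S2 = (0.1660·cos120.0°, 0.1660·sin120.0°, -0.1477) = (-0.0830, 0.1438, -0.1477)
arm 3 at φ=240.0°: e+L cos θ3 = 0.2629;  S3 = (-0.1314, -0.2277, -0.0860)
|S₂|²−|S₁|² = -0.0105;  |S₃|²−|S₁|² = 0.0167
plane₁₂: -0.5728x+0.2876y+-0.0235z = -0.0105
Cramer: x(z) = -0.0001+0.0397z;  y(z) = -0.0365+0.1609z
quadratic in z: (1.0275)z²+(0.2440)z+(-0.1888)=0, √Δ=0.9140 → z ∈ {-0.5636, 0.3261}; z = -0.5636 (taking z<0)
x = -0.0224, y = -0.1272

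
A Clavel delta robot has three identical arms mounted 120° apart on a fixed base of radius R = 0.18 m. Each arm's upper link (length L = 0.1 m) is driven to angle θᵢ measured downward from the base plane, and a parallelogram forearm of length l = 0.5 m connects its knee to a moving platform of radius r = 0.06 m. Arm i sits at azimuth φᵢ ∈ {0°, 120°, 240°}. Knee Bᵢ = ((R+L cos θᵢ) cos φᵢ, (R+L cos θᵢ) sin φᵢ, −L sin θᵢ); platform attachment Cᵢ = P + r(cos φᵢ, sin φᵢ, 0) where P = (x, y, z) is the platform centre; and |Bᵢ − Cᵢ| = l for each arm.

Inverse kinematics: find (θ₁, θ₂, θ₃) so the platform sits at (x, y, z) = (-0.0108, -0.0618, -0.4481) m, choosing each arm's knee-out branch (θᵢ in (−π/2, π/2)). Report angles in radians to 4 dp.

θ₁ = 0.0870, θ₂ = 0.2614, θ₃ = -0.2620

φ1=0.0° → target in arm frame (-0.0108, -0.0618)
  A cos θ + B sin θ = C:  0.1308·cos θ + -0.4481·sin θ = 0.0914
  γ=atan2(-0.4481,0.1308)=-1.2868;  ψ=arccos(0.1958)=1.3737;  θ1=γ+ψ≈0.0870
rotate P by −φ2: (-0.0481, 0.0403, -0.4481)
  A=0.1681, B=-0.4481, C=(l²−L²−A²−y'²−z²)/(2L)=0.0466
  γ=atan2(-0.4481,0.1681)=-1.2119;  ψ=arccos(0.0974)=1.4733;  θ2=γ+ψ≈0.2614
rotate P by −φ3: (0.0589, 0.0215, -0.4481)
  A=0.0611, B=-0.4481, C=(l²−L²−A²−y'²−z²)/(2L)=0.1751
  √(A²+B²)=0.4522;  θ3 = -1.4353+1.1733 ≈ -0.2620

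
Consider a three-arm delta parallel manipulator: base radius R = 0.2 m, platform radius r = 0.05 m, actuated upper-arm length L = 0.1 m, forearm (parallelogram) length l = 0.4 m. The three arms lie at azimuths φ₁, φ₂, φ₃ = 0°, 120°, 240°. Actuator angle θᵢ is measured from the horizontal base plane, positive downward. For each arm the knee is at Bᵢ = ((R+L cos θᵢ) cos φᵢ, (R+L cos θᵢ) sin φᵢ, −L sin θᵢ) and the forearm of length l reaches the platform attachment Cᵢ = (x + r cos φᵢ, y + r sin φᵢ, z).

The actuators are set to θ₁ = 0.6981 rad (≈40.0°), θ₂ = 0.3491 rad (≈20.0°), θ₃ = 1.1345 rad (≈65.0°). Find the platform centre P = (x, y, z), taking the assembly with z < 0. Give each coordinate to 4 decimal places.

(0.0069, 0.0791, -0.3891)

arm 1 at φ=0.0°: (R−r)+L cos θ1 = 0.2266;  O1 = (0.2266, 0.0000, -0.0643)
O2 = (0.2440·cos120.0°, 0.2440·sin120.0°, -0.0342) = (-0.1220, 0.2113, -0.0342)
arm 3 at φ=240.0°: (R−r)+L cos θ3 = 0.1923;  O3 = (-0.0961, -0.1665, -0.0906)
eliminate P² terms by subtracting sphere 1 from 2 and 3
linear system: -0.6972x+0.4226y = 0.0052−0.0601z; -0.6455x+-0.3330y = -0.0103−-0.0527z
det = 0.5049;  x = 0.0052+-0.0044z,  y = 0.0209+-0.1497z
quadratic in z: (1.0224)z²+(0.1243)z+(-0.1064)=0, √Δ=0.6713 → z ∈ {-0.3891, 0.2675}; z = -0.3891 (taking z<0)
x = 0.0069, y = 0.0791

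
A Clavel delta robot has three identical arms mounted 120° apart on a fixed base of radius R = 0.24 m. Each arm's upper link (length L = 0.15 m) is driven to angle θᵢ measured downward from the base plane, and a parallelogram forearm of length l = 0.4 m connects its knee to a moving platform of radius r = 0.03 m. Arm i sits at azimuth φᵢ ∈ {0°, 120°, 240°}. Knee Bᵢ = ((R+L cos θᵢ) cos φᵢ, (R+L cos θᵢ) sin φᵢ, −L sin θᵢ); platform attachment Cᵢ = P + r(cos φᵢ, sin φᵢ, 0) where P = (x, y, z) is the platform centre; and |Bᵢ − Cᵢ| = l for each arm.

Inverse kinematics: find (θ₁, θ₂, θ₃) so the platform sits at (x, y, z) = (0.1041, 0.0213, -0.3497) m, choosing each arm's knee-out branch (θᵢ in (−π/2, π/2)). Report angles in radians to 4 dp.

θ₁ = 0.2617, θ₂ = 1.0470, θ₃ = 1.2216

rotate P by −φ1: (0.1041, 0.0213, -0.3497)
  e−x'=0.1059;  (l²−L²−(e−x')²−y'²−z²)/2L = 0.0118
  √(A²+B²)=0.3654;  θ1 = -1.2767+1.5385 ≈ 0.2617
φ2=120.0° → target in arm frame (-0.0336, -0.1008)
  A=0.2436, B=-0.3497, C=(l²−L²−A²−y'²−z²)/(2L)=-0.1810
  √(A²+B²)=0.4262;  θ2 = -0.9624+2.0094 ≈ 1.0470
φ3=240.0° → target in arm frame (-0.0705, 0.0795)
  e−x'=0.2805;  (l²−L²−(e−x')²−y'²−z²)/2L = -0.2326
  γ=atan2(-0.3497,0.2805)=-0.8948;  ψ=arccos(-0.5189)=2.1164;  θ3=γ+ψ≈1.2216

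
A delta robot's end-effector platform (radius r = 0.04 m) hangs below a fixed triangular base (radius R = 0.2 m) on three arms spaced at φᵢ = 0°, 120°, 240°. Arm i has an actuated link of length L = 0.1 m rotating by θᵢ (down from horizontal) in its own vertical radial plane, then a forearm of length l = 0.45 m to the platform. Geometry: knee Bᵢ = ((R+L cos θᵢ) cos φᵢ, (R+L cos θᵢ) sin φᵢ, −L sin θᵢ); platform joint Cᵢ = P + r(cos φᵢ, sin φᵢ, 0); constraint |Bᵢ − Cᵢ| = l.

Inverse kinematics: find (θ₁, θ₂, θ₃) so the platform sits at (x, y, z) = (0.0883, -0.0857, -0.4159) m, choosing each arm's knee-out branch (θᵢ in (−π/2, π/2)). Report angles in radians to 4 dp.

θ₁ = 0.0872, θ₂ = 1.2214, θ₃ = 0.4362

arm 1 (φ=0.0°): x'=0.0883, y'=-0.0857
  A cos θ + B sin θ = C:  0.0717·cos θ + -0.4159·sin θ = 0.0352
  θ1 = atan2(B,A) + arccos(C/0.4220) = 0.0872
arm 2 (φ=120.0°): x'=-0.1184, y'=-0.0336
  A=0.2784, B=-0.4159, C=(l²−L²−A²−y'²−z²)/(2L)=-0.2955
  γ=atan2(-0.4159,0.2784)=-0.9810;  ψ=arccos(-0.5904)=2.2023;  θ2=γ+ψ≈1.2214
φ3=240.0° → target in arm frame (0.0301, 0.1193)
  e−x'=0.1299;  (l²−L²−(e−x')²−y'²−z²)/2L = -0.0580
  γ=atan2(-0.4159,0.1299)=-1.2680;  ψ=arccos(-0.1330)=1.7042;  θ3=γ+ψ≈0.4362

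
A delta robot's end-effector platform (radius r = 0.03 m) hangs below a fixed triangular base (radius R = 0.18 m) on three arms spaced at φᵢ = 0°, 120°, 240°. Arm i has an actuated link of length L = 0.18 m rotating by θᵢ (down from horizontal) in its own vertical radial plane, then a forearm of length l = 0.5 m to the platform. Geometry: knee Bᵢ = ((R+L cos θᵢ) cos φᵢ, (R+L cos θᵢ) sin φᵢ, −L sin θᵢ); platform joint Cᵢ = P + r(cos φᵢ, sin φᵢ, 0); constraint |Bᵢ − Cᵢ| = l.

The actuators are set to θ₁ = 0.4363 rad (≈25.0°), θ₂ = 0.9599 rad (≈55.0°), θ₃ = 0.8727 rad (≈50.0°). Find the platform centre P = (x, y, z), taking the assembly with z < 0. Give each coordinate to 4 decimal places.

(0.0976, -0.0167, -0.5269)

arm 1 at φ=0.0°: e+L cos θ1 = 0.3131;  O1 = (0.3131, 0.0000, -0.0761)
arm 2 at φ=120.0°: e+L cos θ2 = 0.2532;  O2 = (-0.1266, 0.2193, -0.1474)
O3 = (0.2657·cos240.0°, 0.2657·sin240.0°, -0.1379) = (-0.1328, -0.2301, -0.1379)
|O₂|²−|O₁|² = -0.0180;  |O₃|²−|O₁|² = -0.0142
[-0.8795 0.4386 -0.1428]·P = -0.0180;  [-0.8920 -0.4602 -0.1237]·P = -0.0142
det = 0.7960;  x = 0.0182+-0.1507z,  y = -0.0044+0.0233z
sphere 1 gives Az²+Bz+C=0 with A=1.0232, B=0.2408, C=-0.1572;  B²−4AC=0.7015;  roots -0.5269, 0.2916;  negative root z = -0.5269
x = 0.0976, y = -0.0167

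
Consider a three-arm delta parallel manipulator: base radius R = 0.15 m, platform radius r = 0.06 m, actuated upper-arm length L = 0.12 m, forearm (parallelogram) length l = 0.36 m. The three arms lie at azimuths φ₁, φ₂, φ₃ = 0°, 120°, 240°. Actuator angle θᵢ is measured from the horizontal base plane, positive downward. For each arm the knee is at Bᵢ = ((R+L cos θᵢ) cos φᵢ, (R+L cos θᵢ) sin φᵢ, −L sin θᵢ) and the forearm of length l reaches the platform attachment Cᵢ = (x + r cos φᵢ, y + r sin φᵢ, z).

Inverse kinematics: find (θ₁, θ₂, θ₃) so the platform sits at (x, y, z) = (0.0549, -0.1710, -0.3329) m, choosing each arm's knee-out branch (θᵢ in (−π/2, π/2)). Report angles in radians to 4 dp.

θ₁ = 0.4359, θ₂ = 1.3957, θ₃ = 0.0869

φ1=0.0° → target in arm frame (0.0549, -0.1710)
  A cos θ + B sin θ = C:  0.0351·cos θ + -0.3329·sin θ = -0.1087
  θ1 = atan2(B,A) + arccos(C/0.3347) = 0.4359
arm 2 (φ=120.0°): x'=-0.1755, y'=0.0380
  A cos θ + B sin θ = C:  0.2655·cos θ + -0.3329·sin θ = -0.2816
  θ2 = atan2(B,A) + arccos(C/0.4258) = 1.3957
rotate P by −φ3: (0.1206, 0.1330, -0.3329)
  A cos θ + B sin θ = C:  -0.0306·cos θ + -0.3329·sin θ = -0.0594
  γ=atan2(-0.3329,-0.0306)=-1.6626;  ψ=arccos(-0.1778)=1.7495;  θ3=γ+ψ≈0.0869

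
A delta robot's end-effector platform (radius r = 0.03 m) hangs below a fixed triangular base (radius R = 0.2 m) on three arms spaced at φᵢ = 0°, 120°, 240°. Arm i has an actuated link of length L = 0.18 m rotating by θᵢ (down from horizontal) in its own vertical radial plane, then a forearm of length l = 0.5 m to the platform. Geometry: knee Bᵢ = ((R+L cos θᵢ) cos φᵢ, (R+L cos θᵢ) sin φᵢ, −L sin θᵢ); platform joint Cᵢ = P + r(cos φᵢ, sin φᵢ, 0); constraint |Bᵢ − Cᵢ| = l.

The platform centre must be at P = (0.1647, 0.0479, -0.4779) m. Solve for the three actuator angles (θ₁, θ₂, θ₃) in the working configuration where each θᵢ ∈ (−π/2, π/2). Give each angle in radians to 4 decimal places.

arm 1 (φ=0.0°): x'=0.1647, y'=0.0479
  A=0.0053, B=-0.4779, C=(l²−L²−A²−y'²−z²)/(2L)=-0.0364
  √(A²+B²)=0.4779;  θ1 = -1.5597+1.6471 ≈ 0.0874
arm 2 (φ=120.0°): x'=-0.0409, y'=-0.1666
  A cos θ + B sin θ = C:  0.2109·cos θ + -0.4779·sin θ = -0.2306
  √(A²+B²)=0.5224;  θ2 = -1.1553+2.0280 ≈ 0.8727
φ3=240.0° → target in arm frame (-0.1238, 0.1187)
  e−x'=0.2938;  (l²−L²−(e−x')²−y'²−z²)/2L = -0.3089
  γ=atan2(-0.4779,0.2938)=-1.0195;  ψ=arccos(-0.5507)=2.1539;  θ3=γ+ψ≈1.1344

θ₁ = 0.0874, θ₂ = 0.8727, θ₃ = 1.1344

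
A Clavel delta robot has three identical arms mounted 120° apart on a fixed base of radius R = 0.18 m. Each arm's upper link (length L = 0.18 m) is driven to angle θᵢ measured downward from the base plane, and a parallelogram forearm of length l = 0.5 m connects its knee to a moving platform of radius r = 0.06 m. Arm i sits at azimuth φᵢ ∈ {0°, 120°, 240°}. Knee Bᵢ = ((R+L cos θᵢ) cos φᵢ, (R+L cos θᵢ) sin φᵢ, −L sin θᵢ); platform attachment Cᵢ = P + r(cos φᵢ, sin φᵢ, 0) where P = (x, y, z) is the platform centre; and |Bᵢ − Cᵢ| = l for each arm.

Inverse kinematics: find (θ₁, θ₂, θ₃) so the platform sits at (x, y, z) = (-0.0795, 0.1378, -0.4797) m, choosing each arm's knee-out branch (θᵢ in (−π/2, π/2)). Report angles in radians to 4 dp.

rotate P by −φ1: (-0.0795, 0.1378, -0.4797)
  A=0.1995, B=-0.4797, C=(l²−L²−A²−y'²−z²)/(2L)=-0.1981
  θ1 = atan2(B,A) + arccos(C/0.5195) = 0.7852
rotate P by −φ2: (0.1591, -0.0001, -0.4797)
  A=-0.0391, B=-0.4797, C=(l²−L²−A²−y'²−z²)/(2L)=-0.0390
  √(A²+B²)=0.4813;  θ2 = -1.6521+1.6519 ≈ -0.0002
arm 3 (φ=240.0°): x'=-0.0796, y'=-0.1377
  A cos θ + B sin θ = C:  0.1996·cos θ + -0.4797·sin θ = -0.1981
  γ=atan2(-0.4797,0.1996)=-1.1765;  ψ=arccos(-0.3813)=1.9620;  θ3=γ+ψ≈0.7855

θ₁ = 0.7852, θ₂ = -0.0002, θ₃ = 0.7855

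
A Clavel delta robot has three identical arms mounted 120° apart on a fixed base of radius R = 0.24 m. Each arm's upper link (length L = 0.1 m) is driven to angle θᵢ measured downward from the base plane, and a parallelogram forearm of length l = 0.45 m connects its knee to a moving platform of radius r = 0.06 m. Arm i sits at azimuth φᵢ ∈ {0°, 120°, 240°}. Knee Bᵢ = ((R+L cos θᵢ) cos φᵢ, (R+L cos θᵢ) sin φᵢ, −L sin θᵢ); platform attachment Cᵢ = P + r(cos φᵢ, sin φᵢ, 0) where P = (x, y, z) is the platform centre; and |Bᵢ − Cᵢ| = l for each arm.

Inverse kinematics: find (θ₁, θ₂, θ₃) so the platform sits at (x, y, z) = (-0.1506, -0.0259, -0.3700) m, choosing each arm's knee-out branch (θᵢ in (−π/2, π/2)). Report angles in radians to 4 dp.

θ₁ = 1.3090, θ₂ = 0.0872, θ₃ = -0.2616

rotate P by −φ1: (-0.1506, -0.0259, -0.3700)
  e−x'=0.3306;  (l²−L²−(e−x')²−y'²−z²)/2L = -0.2718
  √(A²+B²)=0.4962;  θ1 = -0.8416+2.1506 ≈ 1.3090
φ2=120.0° → target in arm frame (0.0529, 0.1434)
  A=0.1271, B=-0.3700, C=(l²−L²−A²−y'²−z²)/(2L)=0.0944
  θ2 = atan2(B,A) + arccos(C/0.3912) = 0.0872
φ3=240.0° → target in arm frame (0.0977, -0.1175)
  A=0.0823, B=-0.3700, C=(l²−L²−A²−y'²−z²)/(2L)=0.1752
  √(A²+B²)=0.3790;  θ3 = -1.3520+1.0904 ≈ -0.2616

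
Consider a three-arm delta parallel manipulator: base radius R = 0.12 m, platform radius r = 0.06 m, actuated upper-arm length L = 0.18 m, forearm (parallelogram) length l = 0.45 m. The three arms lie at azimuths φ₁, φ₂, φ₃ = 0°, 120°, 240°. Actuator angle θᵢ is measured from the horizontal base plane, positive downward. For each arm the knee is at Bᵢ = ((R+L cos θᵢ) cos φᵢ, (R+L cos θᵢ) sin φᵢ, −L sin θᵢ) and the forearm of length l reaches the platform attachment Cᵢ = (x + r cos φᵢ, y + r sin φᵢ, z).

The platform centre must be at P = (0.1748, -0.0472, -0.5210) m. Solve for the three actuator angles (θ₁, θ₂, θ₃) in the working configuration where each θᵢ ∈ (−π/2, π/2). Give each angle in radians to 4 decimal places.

φ1=0.0° → target in arm frame (0.1748, -0.0472)
  e−x'=-0.1148;  (l²−L²−(e−x')²−y'²−z²)/2L = -0.3243
  √(A²+B²)=0.5335;  θ1 = -1.7877+2.2242 ≈ 0.4365
rotate P by −φ2: (-0.1283, -0.1278, -0.5210)
  e−x'=0.1883;  (l²−L²−(e−x')²−y'²−z²)/2L = -0.4253
  γ=atan2(-0.5210,0.1883)=-1.2240;  ψ=arccos(-0.7678)=2.4461;  θ2=γ+ψ≈1.2221
rotate P by −φ3: (-0.0465, 0.1750, -0.5210)
  e−x'=0.1065;  (l²−L²−(e−x')²−y'²−z²)/2L = -0.3981
  √(A²+B²)=0.5318;  θ3 = -1.3691+2.4167 ≈ 1.0476

θ₁ = 0.4365, θ₂ = 1.2221, θ₃ = 1.0476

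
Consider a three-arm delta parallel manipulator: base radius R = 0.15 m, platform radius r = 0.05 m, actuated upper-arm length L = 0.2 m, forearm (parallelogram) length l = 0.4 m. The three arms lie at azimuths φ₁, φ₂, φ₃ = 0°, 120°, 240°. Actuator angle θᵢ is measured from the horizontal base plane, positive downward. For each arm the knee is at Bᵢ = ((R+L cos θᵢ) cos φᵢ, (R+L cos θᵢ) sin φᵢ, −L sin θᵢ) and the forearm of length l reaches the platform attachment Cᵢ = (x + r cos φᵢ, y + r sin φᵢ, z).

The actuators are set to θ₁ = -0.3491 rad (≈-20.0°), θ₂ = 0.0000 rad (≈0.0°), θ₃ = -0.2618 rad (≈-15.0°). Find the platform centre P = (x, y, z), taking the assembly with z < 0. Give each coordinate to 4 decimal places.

(0.0201, -0.0215, -0.2279)

arm 1 at φ=0.0°: e+L cos θ1 = 0.2879;  O1 = (0.2879, 0.0000, 0.0684)
O2 = (0.3000·cos120.0°, 0.3000·sin120.0°, 0.0000) = (-0.1500, 0.2598, 0.0000)
arm 3 at φ=240.0°: e+L cos θ3 = 0.2932;  O3 = (-0.1466, -0.2539, 0.0518)
eliminate P² terms by subtracting sphere 1 from 2 and 3
linear system: -0.8759x+0.5196y = 0.0024−-0.1368z; -0.8691x+-0.5078y = 0.0010−-0.0333z
det = 0.8964;  x = -0.0020+-0.0968z,  y = 0.0013+0.1001z
sphere 1 gives Az²+Bz+C=0 with A=1.0194, B=-0.0804, C=-0.0713;  B²−4AC=0.2971;  roots -0.2279, 0.3068;  negative root z = -0.2279
x = 0.0201, y = -0.0215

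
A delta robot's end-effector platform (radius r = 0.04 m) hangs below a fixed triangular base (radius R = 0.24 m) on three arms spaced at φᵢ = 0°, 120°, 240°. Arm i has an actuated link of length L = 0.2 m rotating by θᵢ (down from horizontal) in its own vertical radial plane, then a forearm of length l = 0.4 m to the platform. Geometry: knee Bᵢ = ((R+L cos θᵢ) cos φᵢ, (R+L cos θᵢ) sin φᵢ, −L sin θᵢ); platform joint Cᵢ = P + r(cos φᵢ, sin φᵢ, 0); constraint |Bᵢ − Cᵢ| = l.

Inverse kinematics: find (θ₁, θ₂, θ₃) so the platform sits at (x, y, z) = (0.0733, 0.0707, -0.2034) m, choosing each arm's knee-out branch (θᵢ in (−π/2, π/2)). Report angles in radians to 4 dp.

θ₁ = -0.0873, θ₂ = 0.3493, θ₃ = 1.0473

φ1=0.0° → target in arm frame (0.0733, 0.0707)
  A=0.1267, B=-0.2034, C=(l²−L²−A²−y'²−z²)/(2L)=0.1439
  √(A²+B²)=0.2396;  θ1 = -1.0137+0.9264 ≈ -0.0873
rotate P by −φ2: (0.0246, -0.0988, -0.2034)
  A=0.1754, B=-0.2034, C=(l²−L²−A²−y'²−z²)/(2L)=0.0952
  γ=atan2(-0.2034,0.1754)=-0.8591;  ψ=arccos(0.3545)=1.2084;  θ2=γ+ψ≈0.3493
arm 3 (φ=240.0°): x'=-0.0979, y'=0.0281
  e−x'=0.2979;  (l²−L²−(e−x')²−y'²−z²)/2L = -0.0272
  √(A²+B²)=0.3607;  θ3 = -0.5991+1.6464 ≈ 1.0473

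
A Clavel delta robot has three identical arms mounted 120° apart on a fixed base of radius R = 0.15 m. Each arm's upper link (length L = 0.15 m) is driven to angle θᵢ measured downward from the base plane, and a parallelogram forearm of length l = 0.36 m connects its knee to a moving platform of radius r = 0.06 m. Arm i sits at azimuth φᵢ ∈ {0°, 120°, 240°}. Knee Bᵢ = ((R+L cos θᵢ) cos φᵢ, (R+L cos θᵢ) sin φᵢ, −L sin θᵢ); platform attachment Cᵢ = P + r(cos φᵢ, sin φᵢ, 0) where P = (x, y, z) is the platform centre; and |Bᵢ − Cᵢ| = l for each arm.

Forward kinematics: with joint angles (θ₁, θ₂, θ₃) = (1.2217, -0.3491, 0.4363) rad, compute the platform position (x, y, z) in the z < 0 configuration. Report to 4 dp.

centre 1 = (0.1413·cos0.0°, 0.1413·sin0.0°, -0.1410) = (0.1413, 0.0000, -0.1410)
centre 2 = (0.2310·cos120.0°, 0.2310·sin120.0°, 0.0513) = (-0.1155, 0.2000, 0.0513)
φ3=240.0°: virtual centre (-0.1130, -0.1957, -0.0634), radius l
subtract pairs → two planes through P
[-0.5136 0.4000 0.3845]·P = 0.0161;  [-0.5086 -0.3914 0.1551]·P = 0.0152
det = 0.4044;  x = -0.0307+0.5255z,  y = 0.0009+-0.2865z
into |P−centre ₁|² = l²: 1.3583z² + 0.1006z + -0.0802 = 0;  Δ = 0.4456;  z = -0.2827 or 0.2087 → z<0 root = -0.2827
x = -0.1793, y = 0.0820

(-0.1793, 0.0820, -0.2827)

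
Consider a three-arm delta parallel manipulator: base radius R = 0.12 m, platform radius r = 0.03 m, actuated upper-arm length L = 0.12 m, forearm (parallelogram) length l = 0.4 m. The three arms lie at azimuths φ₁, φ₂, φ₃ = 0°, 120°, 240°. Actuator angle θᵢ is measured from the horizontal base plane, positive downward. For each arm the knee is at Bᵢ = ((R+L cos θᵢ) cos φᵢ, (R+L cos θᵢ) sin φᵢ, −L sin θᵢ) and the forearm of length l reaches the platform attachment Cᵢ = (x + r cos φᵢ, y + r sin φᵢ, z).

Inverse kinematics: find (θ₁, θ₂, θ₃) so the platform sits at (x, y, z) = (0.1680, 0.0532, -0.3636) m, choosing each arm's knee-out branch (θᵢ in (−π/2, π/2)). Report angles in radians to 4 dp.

φ1=0.0° → target in arm frame (0.1680, 0.0532)
  A cos θ + B sin θ = C:  -0.0780·cos θ + -0.3636·sin θ = 0.0187
  γ=atan2(-0.3636,-0.0780)=-1.7821;  ψ=arccos(0.0502)=1.5206;  θ1=γ+ψ≈-0.2615
arm 2 (φ=120.0°): x'=-0.0379, y'=-0.1721
  A cos θ + B sin θ = C:  0.1279·cos θ + -0.3636·sin θ = -0.1358
  θ2 = atan2(B,A) + arccos(C/0.3854) = 0.6983
φ3=240.0° → target in arm frame (-0.1301, 0.1189)
  A=0.2201, B=-0.3636, C=(l²−L²−A²−y'²−z²)/(2L)=-0.2049
  θ3 = atan2(B,A) + arccos(C/0.4250) = 1.0473

θ₁ = -0.2615, θ₂ = 0.6983, θ₃ = 1.0473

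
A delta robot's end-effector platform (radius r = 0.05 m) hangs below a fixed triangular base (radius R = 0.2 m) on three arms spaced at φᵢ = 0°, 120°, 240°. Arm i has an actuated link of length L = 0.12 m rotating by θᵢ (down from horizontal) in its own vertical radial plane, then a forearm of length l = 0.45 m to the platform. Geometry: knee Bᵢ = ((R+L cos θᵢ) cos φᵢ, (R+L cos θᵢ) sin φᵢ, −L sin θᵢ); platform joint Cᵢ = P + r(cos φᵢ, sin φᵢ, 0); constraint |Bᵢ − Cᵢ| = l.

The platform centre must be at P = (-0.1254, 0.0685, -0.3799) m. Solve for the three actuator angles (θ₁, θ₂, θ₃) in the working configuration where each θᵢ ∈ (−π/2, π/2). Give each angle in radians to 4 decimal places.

θ₁ = 0.9598, θ₂ = -0.3487, θ₃ = 0.3492

rotate P by −φ1: (-0.1254, 0.0685, -0.3799)
  e−x'=0.2754;  (l²−L²−(e−x')²−y'²−z²)/2L = -0.1532
  √(A²+B²)=0.4692;  θ1 = -0.9435+1.9033 ≈ 0.9598
φ2=120.0° → target in arm frame (0.1220, 0.0743)
  e−x'=0.0280;  (l²−L²−(e−x')²−y'²−z²)/2L = 0.1561
  √(A²+B²)=0.3809;  θ2 = -1.4973+1.1486 ≈ -0.3487
arm 3 (φ=240.0°): x'=0.0034, y'=-0.1428
  A=0.1466, B=-0.3799, C=(l²−L²−A²−y'²−z²)/(2L)=0.0078
  γ=atan2(-0.3799,0.1466)=-1.2025;  ψ=arccos(0.0192)=1.5516;  θ3=γ+ψ≈0.3492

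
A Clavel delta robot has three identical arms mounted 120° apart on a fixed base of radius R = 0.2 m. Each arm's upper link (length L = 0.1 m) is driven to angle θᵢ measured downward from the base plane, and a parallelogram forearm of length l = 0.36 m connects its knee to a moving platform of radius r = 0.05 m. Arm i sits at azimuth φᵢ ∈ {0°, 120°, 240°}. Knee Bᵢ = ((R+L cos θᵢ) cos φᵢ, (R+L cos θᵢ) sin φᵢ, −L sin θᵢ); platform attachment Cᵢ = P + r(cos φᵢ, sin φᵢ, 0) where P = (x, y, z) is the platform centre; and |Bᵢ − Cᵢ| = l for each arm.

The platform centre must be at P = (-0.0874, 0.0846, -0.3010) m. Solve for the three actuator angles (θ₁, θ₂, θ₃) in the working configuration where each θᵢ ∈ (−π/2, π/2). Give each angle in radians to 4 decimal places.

rotate P by −φ1: (-0.0874, 0.0846, -0.3010)
  e−x'=0.2374;  (l²−L²−(e−x')²−y'²−z²)/2L = -0.1726
  γ=atan2(-0.3010,0.2374)=-0.9030;  ψ=arccos(-0.4502)=2.0378;  θ1=γ+ψ≈1.1348
φ2=120.0° → target in arm frame (0.1170, 0.0334)
  A cos θ + B sin θ = C:  0.0330·cos θ + -0.3010·sin θ = 0.1340
  √(A²+B²)=0.3028;  θ2 = -1.4615+1.1125 ≈ -0.3490
arm 3 (φ=240.0°): x'=-0.0296, y'=-0.1180
  A cos θ + B sin θ = C:  0.1796·cos θ + -0.3010·sin θ = -0.0858
  √(A²+B²)=0.3505;  θ3 = -1.0329+1.8182 ≈ 0.7853

θ₁ = 1.1348, θ₂ = -0.3490, θ₃ = 0.7853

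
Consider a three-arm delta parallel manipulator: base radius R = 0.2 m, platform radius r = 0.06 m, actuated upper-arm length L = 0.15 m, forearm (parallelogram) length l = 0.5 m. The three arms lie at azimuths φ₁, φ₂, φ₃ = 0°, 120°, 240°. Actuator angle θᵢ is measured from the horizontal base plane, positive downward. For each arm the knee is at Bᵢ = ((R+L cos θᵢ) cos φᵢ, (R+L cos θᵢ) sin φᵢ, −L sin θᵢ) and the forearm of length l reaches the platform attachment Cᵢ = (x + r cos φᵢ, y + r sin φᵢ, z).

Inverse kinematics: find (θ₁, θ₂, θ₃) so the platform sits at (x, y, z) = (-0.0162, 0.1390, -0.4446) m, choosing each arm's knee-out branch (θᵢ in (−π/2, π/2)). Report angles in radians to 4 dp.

θ₁ = 0.4363, θ₂ = -0.1750, θ₃ = 0.7853

arm 1 (φ=0.0°): x'=-0.0162, y'=0.1390
  A cos θ + B sin θ = C:  0.1562·cos θ + -0.4446·sin θ = -0.0463
  θ1 = atan2(B,A) + arccos(C/0.4712) = 0.4363
φ2=120.0° → target in arm frame (0.1285, -0.0555)
  A cos θ + B sin θ = C:  0.0115·cos θ + -0.4446·sin θ = 0.0887
  γ=atan2(-0.4446,0.0115)=-1.5449;  ψ=arccos(0.1995)=1.3699;  θ2=γ+ψ≈-0.1750
rotate P by −φ3: (-0.1123, -0.0835, -0.4446)
  A cos θ + B sin θ = C:  0.2523·cos θ + -0.4446·sin θ = -0.1360
  √(A²+B²)=0.5112;  θ3 = -1.0547+1.8400 ≈ 0.7853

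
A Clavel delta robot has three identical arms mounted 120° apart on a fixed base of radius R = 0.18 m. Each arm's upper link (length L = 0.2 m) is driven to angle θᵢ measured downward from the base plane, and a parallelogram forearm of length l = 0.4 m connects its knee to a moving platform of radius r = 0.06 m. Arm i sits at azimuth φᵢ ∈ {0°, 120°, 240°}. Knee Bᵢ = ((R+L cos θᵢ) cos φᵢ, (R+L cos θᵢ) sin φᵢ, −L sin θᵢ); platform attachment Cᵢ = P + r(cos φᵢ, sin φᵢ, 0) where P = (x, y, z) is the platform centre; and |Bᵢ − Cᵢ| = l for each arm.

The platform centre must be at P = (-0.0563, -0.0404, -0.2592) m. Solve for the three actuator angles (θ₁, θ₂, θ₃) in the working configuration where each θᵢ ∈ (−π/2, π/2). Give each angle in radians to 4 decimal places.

arm 1 (φ=0.0°): x'=-0.0563, y'=-0.0404
  e−x'=0.1763;  (l²−L²−(e−x')²−y'²−z²)/2L = 0.0503
  γ=atan2(-0.2592,0.1763)=-0.9735;  ψ=arccos(0.1603)=1.4098;  θ1=γ+ψ≈0.4363
rotate P by −φ2: (-0.0068, 0.0690, -0.2592)
  A=0.1268, B=-0.2592, C=(l²−L²−A²−y'²−z²)/(2L)=0.0799
  √(A²+B²)=0.2886;  θ2 = -1.1157+1.2901 ≈ 0.1744
arm 3 (φ=240.0°): x'=0.0631, y'=-0.0286
  A cos θ + B sin θ = C:  0.0569·cos θ + -0.2592·sin θ = 0.1219
  γ=atan2(-0.2592,0.0569)=-1.3548;  ψ=arccos(0.4594)=1.0934;  θ3=γ+ψ≈-0.2614

θ₁ = 0.4363, θ₂ = 0.1744, θ₃ = -0.2614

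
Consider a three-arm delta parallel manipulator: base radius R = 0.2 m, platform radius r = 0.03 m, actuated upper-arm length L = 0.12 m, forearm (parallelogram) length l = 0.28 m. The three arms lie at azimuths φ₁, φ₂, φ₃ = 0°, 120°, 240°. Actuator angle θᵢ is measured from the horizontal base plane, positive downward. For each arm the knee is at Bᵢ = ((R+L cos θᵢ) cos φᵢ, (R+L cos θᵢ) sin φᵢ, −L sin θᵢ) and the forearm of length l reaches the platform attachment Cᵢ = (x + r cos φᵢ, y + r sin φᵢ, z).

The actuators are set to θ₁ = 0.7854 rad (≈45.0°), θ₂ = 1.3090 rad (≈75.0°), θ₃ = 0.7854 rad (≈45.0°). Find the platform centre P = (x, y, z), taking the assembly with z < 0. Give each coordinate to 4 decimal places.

arm 1 at φ=0.0°: ρ1 = 0.2549;  centre 1 = (0.2549, 0.0000, -0.0849)
φ2=120.0°: virtual centre (-0.1005, 0.1741, -0.1159), radius l
centre 3 = (0.2549·cos240.0°, 0.2549·sin240.0°, -0.0849) = (-0.1274, -0.2207, -0.0849)
|centre ₂|²−|centre ₁|² = -0.0183;  |centre ₃|²−|centre ₁|² = 0.0000
[-0.7108 0.3482 -0.0621]·P = -0.0183;  [-0.7646 -0.4414 0.0000]·P = 0.0000
Cramer: x(z) = 0.0139-0.0473z;  y(z) = -0.0241+0.0819z
sphere 1 gives Az²+Bz+C=0 with A=1.0089, B=0.1885, C=-0.0126;  B²−4AC=0.0863;  roots -0.2390, 0.0521;  negative root z = -0.2390
x = 0.0252, y = -0.0437

(0.0252, -0.0437, -0.2390)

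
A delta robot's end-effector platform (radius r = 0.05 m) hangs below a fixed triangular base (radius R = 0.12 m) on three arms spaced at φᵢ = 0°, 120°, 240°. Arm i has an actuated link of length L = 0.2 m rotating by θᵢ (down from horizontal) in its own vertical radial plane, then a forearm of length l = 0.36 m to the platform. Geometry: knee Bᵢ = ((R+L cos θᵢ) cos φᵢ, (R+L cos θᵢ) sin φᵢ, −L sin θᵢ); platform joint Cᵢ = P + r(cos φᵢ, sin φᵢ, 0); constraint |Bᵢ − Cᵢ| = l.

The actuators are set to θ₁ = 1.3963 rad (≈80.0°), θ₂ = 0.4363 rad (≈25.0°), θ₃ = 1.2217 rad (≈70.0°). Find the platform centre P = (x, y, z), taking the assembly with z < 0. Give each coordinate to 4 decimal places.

(-0.1292, 0.1351, -0.4349)

φ1=0.0°: virtual centre (0.1047, 0.0000, -0.1970), radius l
arm 2 at φ=120.0°: ρ2 = 0.2513;  centre 2 = (-0.1256, 0.2176, -0.0845)
φ3=240.0°: virtual centre (-0.0692, -0.1199, -0.1879), radius l
subtract pairs → two planes through P
plane₁₂: -0.4607x+0.4352y+0.2249z = 0.0205
det = 0.2618;  x = -0.0266+0.2359z,  y = 0.0190+-0.2670z
into |P−centre ₁|² = l²: 1.1269z² + 0.3218z + -0.0732 = 0;  Δ = 0.4335;  z = -0.4349 or 0.1493 → z<0 root = -0.4349
x = -0.1292, y = 0.1351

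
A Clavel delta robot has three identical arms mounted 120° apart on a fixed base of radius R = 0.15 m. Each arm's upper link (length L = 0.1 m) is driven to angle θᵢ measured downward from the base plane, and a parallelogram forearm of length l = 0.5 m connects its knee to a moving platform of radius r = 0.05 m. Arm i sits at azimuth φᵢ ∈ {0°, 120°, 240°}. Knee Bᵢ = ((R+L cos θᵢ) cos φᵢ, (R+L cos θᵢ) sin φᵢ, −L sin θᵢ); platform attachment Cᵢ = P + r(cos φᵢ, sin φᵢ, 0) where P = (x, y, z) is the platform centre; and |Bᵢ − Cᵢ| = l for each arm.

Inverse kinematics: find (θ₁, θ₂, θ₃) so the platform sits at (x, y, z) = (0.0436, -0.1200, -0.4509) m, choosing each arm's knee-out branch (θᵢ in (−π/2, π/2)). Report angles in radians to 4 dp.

arm 1 (φ=0.0°): x'=0.0436, y'=-0.1200
  A=0.0564, B=-0.4509, C=(l²−L²−A²−y'²−z²)/(2L)=0.0955
  θ1 = atan2(B,A) + arccos(C/0.4544) = -0.0874
φ2=120.0° → target in arm frame (-0.1257, 0.0222)
  e−x'=0.2257;  (l²−L²−(e−x')²−y'²−z²)/2L = -0.0738
  √(A²+B²)=0.5042;  θ2 = -1.1067+1.7176 ≈ 0.6110
arm 3 (φ=240.0°): x'=0.0821, y'=0.0978
  A=0.0179, B=-0.4509, C=(l²−L²−A²−y'²−z²)/(2L)=0.1341
  √(A²+B²)=0.4513;  θ3 = -1.5312+1.2692 ≈ -0.2620

θ₁ = -0.0874, θ₂ = 0.6110, θ₃ = -0.2620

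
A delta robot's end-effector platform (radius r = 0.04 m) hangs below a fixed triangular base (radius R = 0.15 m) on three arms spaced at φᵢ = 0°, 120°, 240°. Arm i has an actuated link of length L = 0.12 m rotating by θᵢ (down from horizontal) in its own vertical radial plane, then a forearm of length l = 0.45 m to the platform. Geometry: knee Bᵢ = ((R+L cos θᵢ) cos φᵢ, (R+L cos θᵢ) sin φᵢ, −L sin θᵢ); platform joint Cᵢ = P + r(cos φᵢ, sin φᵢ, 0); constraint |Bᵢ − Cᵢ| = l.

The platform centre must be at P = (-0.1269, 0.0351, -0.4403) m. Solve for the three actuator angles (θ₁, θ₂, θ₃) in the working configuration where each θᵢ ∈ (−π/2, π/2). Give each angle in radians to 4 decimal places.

θ₁ = 1.0475, θ₂ = 0.1747, θ₃ = 0.4364

arm 1 (φ=0.0°): x'=-0.1269, y'=0.0351
  A cos θ + B sin θ = C:  0.2369·cos θ + -0.4403·sin θ = -0.2630
  γ=atan2(-0.4403,0.2369)=-1.0772;  ψ=arccos(-0.5260)=2.1247;  θ1=γ+ψ≈1.0475
φ2=120.0° → target in arm frame (0.0938, 0.0923)
  e−x'=0.0162;  (l²−L²−(e−x')²−y'²−z²)/2L = -0.0606
  √(A²+B²)=0.4406;  θ2 = -1.5341+1.7089 ≈ 0.1747
φ3=240.0° → target in arm frame (0.0331, -0.1274)
  A cos θ + B sin θ = C:  0.0769·cos θ + -0.4403·sin θ = -0.1164
  γ=atan2(-0.4403,0.0769)=-1.3978;  ψ=arccos(-0.2603)=1.8342;  θ3=γ+ψ≈0.4364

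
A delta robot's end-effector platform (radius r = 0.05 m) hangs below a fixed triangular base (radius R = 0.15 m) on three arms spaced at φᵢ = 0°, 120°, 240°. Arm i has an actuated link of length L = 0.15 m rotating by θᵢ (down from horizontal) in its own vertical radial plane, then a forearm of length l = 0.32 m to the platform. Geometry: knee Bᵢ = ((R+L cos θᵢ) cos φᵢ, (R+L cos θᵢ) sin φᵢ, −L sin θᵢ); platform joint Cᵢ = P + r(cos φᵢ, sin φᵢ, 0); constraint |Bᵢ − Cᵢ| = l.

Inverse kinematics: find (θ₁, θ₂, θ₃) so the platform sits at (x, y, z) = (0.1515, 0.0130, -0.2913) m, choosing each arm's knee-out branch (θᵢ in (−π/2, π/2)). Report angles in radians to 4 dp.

θ₁ = -0.0872, θ₂ = 1.0468, θ₃ = 1.1343

φ1=0.0° → target in arm frame (0.1515, 0.0130)
  A cos θ + B sin θ = C:  -0.0515·cos θ + -0.2913·sin θ = -0.0259
  √(A²+B²)=0.2958;  θ1 = -1.7458+1.6585 ≈ -0.0872
arm 2 (φ=120.0°): x'=-0.0645, y'=-0.1377
  e−x'=0.1645;  (l²−L²−(e−x')²−y'²−z²)/2L = -0.1699
  γ=atan2(-0.2913,0.1645)=-1.0568;  ψ=arccos(-0.5079)=2.1036;  θ2=γ+ψ≈1.0468
φ3=240.0° → target in arm frame (-0.0870, 0.1247)
  A=0.1870, B=-0.2913, C=(l²−L²−A²−y'²−z²)/(2L)=-0.1849
  γ=atan2(-0.2913,0.1870)=-1.0001;  ψ=arccos(-0.5342)=2.1344;  θ3=γ+ψ≈1.1343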